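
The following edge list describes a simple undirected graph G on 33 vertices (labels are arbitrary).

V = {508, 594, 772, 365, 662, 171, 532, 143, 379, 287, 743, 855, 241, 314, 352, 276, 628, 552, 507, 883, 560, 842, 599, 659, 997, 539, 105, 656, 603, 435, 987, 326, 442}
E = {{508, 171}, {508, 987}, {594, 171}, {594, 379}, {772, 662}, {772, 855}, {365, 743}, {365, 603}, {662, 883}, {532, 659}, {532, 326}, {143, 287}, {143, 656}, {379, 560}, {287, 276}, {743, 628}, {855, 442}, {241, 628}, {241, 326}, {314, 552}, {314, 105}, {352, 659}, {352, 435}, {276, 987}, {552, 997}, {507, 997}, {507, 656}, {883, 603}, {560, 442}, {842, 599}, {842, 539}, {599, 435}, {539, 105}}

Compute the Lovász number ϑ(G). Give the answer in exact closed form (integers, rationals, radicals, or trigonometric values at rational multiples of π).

N(143) = {287, 656}, |N(143)| = 2.
Vertex 171 has 2 neighbors: 508, 594.
Vertex 552 has 2 neighbors: 314, 997.
Vertex 883 has 2 neighbors: 662, 603.
deg(v) = 2 for all v (|V|=33); connected 2-regular on 33 ⇒ C_{33}.
The 17 distinct eigenvalues: [2.0, 1.963857, 1.856736, 1.682507, 1.447468, 1.160114, 0.83083, 0.471518, 0.095164, -0.28463, -0.654136, -1.0, -1.309721, -1.572106, -1.777671, -1.918986, -1.990944].
With N=33: ϑ(G) = 33·(-(-1)*2*cos(pi/33))/(2−(-2*cos(pi/33))) = 33*cos(pi/33)/(cos(pi/33) + 1).
Numerically 16.46256.
Sandwich: α(G)=16 ≤ ϑ(G)=33*cos(pi/33)/(cos(pi/33) + 1) ≤ χ(Ḡ)=17 (both strict).

33*cos(pi/33)/(cos(pi/33) + 1)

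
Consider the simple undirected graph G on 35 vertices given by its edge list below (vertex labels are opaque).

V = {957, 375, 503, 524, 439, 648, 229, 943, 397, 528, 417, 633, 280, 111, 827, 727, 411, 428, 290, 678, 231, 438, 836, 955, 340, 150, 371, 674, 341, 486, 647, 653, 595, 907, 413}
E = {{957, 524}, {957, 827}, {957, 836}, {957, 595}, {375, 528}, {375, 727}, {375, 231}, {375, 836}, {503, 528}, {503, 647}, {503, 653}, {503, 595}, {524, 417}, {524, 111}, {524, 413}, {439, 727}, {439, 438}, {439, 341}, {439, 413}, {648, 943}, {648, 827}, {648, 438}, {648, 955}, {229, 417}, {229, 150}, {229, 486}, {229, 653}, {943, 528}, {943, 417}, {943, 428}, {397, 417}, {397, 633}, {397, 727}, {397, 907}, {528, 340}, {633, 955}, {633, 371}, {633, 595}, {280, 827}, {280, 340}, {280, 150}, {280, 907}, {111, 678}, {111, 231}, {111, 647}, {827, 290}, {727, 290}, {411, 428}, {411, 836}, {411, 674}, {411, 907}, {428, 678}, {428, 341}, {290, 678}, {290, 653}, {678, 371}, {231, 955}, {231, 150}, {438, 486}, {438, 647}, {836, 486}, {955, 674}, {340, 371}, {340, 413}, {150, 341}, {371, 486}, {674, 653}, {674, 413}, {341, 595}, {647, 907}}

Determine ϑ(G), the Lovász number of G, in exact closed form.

15

deg(111) = 4; N(111) = {524, 678, 231, 647}.
deg(528) = 4; N(528) = {375, 503, 943, 340}.
Vertex 955 has 4 neighbors: 648, 633, 231, 674.
deg(371) = 4; N(371) = {633, 678, 340, 486}.
35-vertex 4-regular graph: Kneser K(7,3) on C(7,3)=35 vertices.
spec(A) ≈ [4.0, 2.0, -1.0, -3.0] (distinct, 4 d.p.).
Lovász: ϑ = −35(-3)/(4+-1*(-3)) = 15.
ϑ(G) ≈ 15.0000.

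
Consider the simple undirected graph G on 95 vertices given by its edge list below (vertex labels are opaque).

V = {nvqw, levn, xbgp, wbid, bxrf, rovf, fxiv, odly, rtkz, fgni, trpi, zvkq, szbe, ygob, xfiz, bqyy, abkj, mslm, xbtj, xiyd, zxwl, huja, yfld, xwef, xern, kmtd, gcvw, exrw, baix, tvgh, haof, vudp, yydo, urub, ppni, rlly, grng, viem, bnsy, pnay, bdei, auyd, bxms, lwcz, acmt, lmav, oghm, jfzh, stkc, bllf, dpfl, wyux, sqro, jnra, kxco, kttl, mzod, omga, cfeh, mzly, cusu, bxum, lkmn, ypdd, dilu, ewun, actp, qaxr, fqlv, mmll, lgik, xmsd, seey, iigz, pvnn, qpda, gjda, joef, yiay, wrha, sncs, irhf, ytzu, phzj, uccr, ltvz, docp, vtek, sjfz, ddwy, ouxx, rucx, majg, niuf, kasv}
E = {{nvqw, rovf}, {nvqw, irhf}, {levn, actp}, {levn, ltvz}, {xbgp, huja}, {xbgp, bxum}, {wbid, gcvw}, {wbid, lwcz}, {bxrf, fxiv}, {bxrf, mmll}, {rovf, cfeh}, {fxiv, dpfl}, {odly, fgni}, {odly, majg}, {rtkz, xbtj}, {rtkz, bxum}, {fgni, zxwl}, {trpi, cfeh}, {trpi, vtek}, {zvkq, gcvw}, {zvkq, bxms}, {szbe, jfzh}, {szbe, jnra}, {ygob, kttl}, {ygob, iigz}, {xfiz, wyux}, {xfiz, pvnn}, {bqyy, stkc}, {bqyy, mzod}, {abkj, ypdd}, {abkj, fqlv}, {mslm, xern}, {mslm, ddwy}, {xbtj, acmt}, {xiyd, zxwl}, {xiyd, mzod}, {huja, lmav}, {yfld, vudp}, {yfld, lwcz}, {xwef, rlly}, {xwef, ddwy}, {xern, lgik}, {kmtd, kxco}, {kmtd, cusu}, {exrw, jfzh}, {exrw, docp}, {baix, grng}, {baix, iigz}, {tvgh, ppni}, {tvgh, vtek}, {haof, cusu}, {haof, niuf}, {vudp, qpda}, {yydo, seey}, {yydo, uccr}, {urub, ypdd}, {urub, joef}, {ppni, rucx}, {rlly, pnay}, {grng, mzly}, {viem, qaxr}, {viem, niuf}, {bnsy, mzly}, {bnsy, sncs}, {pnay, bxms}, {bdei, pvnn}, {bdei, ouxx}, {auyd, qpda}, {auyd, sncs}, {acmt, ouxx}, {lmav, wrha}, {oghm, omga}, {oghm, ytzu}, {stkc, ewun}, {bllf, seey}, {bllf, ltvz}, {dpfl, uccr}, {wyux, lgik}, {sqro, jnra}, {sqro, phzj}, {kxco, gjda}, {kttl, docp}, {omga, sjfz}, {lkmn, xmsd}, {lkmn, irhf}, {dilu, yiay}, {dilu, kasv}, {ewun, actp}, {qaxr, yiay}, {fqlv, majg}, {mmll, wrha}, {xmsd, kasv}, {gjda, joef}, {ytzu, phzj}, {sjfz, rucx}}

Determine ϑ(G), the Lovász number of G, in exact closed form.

95*cos(pi/95)/(cos(pi/95) + 1)

N(rlly) = {xwef, pnay}, |N(rlly)| = 2.
N(rucx) = {ppni, sjfz}, |N(rucx)| = 2.
N(bdei) = {pvnn, ouxx}, |N(bdei)| = 2.
N(odly) = {fgni, majg}, |N(odly)| = 2.
95-vertex 2-regular graph: connected 2-regular on 95 ⇒ C_{95}.
Distinct eigenvalues (to 4 d.p.): [2.0, 1.9956, 1.9825, 1.9608, 1.9304, 1.8916, 1.8446, 1.7895, 1.7265, 1.656, 1.5783, 1.4936, 1.4025, 1.3052, 1.2022, 1.0939, 0.9808, 0.8635, 0.7424, 0.618, 0.491, 0.3618, 0.231, 0.0992, -0.0331, -0.1652, -0.2965, -0.4266, -0.5548, -0.6806, -0.8034, -0.9227, -1.0379, -1.1487, -1.2544, -1.3546, -1.4489, -1.5368, -1.618, -1.6922, -1.7589, -1.818, -1.8691, -1.9121, -1.9467, -1.9727, -1.9902, -1.9989].
−95·(-2*cos(pi/95)) / ((2)−(-2*cos(pi/95))) = 95*cos(pi/95)/(cos(pi/95) + 1) = ϑ(G).
≈ 47.48701131 (to 8 d.p.).
α=47, χ(Ḡ)=48; ϑ=95*cos(pi/95)/(cos(pi/95) + 1) lies between (both strict).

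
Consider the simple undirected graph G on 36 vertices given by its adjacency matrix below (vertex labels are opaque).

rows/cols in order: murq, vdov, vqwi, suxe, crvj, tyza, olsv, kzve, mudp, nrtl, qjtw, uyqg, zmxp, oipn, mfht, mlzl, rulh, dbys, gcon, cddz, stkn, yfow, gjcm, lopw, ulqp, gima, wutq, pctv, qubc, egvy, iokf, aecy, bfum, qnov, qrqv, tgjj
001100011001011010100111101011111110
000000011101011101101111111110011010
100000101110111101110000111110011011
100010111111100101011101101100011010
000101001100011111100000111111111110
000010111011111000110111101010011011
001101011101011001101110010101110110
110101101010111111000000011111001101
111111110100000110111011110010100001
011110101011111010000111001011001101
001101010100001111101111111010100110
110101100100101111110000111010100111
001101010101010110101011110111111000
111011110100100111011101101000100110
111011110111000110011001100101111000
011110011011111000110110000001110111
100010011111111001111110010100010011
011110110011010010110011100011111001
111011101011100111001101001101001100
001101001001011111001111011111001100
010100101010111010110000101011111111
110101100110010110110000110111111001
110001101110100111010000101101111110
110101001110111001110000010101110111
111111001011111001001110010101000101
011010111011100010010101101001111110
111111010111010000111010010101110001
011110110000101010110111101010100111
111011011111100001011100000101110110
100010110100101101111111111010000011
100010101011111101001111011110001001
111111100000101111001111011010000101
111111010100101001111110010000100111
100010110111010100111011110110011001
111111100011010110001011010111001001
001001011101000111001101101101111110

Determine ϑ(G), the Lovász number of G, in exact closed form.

N(gcon) = {murq, vdov, vqwi, crvj, tyza, olsv, mudp, qjtw, uyqg, zmxp, mlzl, rulh, dbys, stkn, yfow, lopw, wutq, pctv, egvy, bfum, qnov}, |N(gcon)| = 21.
deg(qubc) = 21; N(qubc) = {murq, vdov, vqwi, crvj, tyza, kzve, mudp, nrtl, qjtw, uyqg, zmxp, dbys, cddz, stkn, yfow, pctv, egvy, iokf, aecy, qnov, qrqv}.
deg(mfht) = 21; N(mfht) = {murq, vdov, vqwi, crvj, tyza, olsv, kzve, nrtl, qjtw, uyqg, mlzl, rulh, cddz, stkn, lopw, ulqp, pctv, egvy, iokf, aecy, bfum}.
Vertex stkn has 21 neighbors: vdov, suxe, olsv, mudp, qjtw, zmxp, oipn, mfht, rulh, gcon, cddz, ulqp, wutq, qubc, egvy, iokf, aecy, bfum, qnov, qrqv, tgjj.
21-regular, N=36; this is K(9,2), the Kneser graph.
spec(A) ≈ [21.0, 1.0, -6.0] (distinct, 5 d.p.).
−36·(-6) / ((21)−(-6)) = 8 = ϑ(G).
≈ 8.00000 (to 5 d.p.).

8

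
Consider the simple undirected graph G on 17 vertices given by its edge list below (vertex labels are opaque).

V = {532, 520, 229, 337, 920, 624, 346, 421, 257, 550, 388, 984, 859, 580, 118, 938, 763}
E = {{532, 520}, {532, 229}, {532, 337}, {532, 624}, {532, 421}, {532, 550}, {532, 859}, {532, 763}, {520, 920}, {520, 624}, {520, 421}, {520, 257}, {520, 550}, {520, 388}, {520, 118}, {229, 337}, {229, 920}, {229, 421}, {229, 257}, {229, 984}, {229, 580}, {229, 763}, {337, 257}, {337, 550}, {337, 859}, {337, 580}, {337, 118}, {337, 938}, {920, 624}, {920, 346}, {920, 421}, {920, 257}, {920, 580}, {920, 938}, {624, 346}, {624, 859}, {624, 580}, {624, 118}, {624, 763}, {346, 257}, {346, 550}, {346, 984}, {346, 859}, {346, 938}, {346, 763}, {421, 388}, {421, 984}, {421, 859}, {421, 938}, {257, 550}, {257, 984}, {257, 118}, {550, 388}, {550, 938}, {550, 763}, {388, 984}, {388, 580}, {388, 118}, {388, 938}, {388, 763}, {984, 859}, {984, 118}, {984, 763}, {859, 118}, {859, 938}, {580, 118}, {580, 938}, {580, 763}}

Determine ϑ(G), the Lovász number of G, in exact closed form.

N(920) = {520, 229, 624, 346, 421, 257, 580, 938}, |N(920)| = 8.
N(532) = {520, 229, 337, 624, 421, 550, 859, 763}, |N(532)| = 8.
N(938) = {337, 920, 346, 421, 550, 388, 859, 580}, |N(938)| = 8.
N(580) = {229, 337, 920, 624, 388, 118, 938, 763}, |N(580)| = 8.
Regular of degree 8 on 17 vertices: SR(17,8,3,4) — a Paley graph.
The 3 distinct eigenvalues: [8.0, 1.56155, -2.56155].
−17·(-sqrt(17)/2 - 1/2) / ((8)−(-sqrt(17)/2 - 1/2)) = sqrt(17) = ϑ(G).
= 4.12310563… (decimal).

sqrt(17)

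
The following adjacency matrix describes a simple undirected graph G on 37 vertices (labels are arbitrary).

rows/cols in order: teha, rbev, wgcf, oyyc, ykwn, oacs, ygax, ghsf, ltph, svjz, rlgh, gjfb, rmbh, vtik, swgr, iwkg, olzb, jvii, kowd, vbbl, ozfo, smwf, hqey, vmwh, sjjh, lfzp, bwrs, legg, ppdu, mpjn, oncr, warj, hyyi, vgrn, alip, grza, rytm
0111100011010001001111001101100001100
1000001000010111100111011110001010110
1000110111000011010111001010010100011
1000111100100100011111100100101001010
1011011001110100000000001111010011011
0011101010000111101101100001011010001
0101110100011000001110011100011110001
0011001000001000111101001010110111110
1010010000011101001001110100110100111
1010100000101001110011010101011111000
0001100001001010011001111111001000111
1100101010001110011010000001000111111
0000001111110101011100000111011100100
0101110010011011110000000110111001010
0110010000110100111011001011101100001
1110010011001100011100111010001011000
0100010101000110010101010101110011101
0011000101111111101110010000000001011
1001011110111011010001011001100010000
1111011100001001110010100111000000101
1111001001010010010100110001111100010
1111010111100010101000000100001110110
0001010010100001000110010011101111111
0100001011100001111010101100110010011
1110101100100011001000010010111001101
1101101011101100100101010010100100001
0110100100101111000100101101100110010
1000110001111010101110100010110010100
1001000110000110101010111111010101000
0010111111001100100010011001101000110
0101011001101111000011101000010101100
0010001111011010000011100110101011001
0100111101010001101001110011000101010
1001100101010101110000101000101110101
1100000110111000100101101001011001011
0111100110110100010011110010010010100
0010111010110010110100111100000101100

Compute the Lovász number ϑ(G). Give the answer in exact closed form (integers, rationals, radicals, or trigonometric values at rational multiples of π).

sqrt(37)

deg(jvii) = 18; N(jvii) = {wgcf, oyyc, ghsf, svjz, rlgh, gjfb, rmbh, vtik, swgr, iwkg, olzb, kowd, vbbl, ozfo, vmwh, vgrn, grza, rytm}.
N(ykwn) = {teha, wgcf, oyyc, oacs, ygax, svjz, rlgh, gjfb, vtik, sjjh, lfzp, bwrs, legg, mpjn, hyyi, vgrn, grza, rytm}, |N(ykwn)| = 18.
N(vmwh) = {rbev, ygax, ltph, svjz, rlgh, iwkg, olzb, jvii, kowd, ozfo, hqey, sjjh, lfzp, ppdu, mpjn, hyyi, grza, rytm}, |N(vmwh)| = 18.
deg(swgr) = 18; N(swgr) = {rbev, wgcf, oacs, rlgh, gjfb, vtik, olzb, jvii, kowd, ozfo, smwf, sjjh, bwrs, legg, ppdu, oncr, warj, rytm}.
18-regular, N=37; Paley(37): SR with (k,λ,μ)=(18,8,9).
A has 3 distinct eigenvalues ≈ [18.0, 2.541381, -3.541381].
Lovász: ϑ = −37(-sqrt(37)/2 - 1/2)/(18+-(-sqrt(37)/2 - 1/2)) = sqrt(37).
Numerically 6.0828.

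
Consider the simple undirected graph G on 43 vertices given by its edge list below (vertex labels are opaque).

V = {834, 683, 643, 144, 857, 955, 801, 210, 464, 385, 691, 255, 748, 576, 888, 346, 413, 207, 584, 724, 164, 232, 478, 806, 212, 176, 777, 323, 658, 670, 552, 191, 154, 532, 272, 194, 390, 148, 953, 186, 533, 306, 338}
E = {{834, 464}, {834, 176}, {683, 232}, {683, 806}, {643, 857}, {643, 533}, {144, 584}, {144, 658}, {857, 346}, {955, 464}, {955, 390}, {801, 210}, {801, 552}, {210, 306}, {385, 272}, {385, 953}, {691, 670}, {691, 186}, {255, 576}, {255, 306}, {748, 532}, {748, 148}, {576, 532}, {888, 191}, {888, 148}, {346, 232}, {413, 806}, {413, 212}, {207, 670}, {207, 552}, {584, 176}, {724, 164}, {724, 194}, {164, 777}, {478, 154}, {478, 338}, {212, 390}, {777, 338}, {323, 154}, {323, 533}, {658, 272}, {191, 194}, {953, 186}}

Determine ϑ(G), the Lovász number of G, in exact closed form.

deg(164) = 2; N(164) = {724, 777}.
Vertex 533 has 2 neighbors: 643, 323.
deg(306) = 2; N(306) = {210, 255}.
N(338) = {478, 777}, |N(338)| = 2.
Every vertex has degree 2 (N=43); connected 2-regular on 43 ⇒ C_{43}.
The 22 distinct eigenvalues: [2.0, 1.978687, 1.915201, 1.810896, 1.667996, 1.489544, 1.279346, 1.041881, 0.782209, 0.505867, 0.218742, -0.073044, -0.363274, -0.645761, -0.914485, -1.163718, -1.388148, -1.582993, -1.744099, -1.868032, -1.952152, -1.994665].
λ_max=2, λ_min=-2*cos(pi/43); ϑ = −43·λ_min/(λ_max−λ_min) = 43*cos(pi/43)/(cos(pi/43) + 1).
Numerically 21.4713.
21 ≤ 43*cos(pi/43)/(cos(pi/43) + 1) ≤ 22: both strict.

43*cos(pi/43)/(cos(pi/43) + 1)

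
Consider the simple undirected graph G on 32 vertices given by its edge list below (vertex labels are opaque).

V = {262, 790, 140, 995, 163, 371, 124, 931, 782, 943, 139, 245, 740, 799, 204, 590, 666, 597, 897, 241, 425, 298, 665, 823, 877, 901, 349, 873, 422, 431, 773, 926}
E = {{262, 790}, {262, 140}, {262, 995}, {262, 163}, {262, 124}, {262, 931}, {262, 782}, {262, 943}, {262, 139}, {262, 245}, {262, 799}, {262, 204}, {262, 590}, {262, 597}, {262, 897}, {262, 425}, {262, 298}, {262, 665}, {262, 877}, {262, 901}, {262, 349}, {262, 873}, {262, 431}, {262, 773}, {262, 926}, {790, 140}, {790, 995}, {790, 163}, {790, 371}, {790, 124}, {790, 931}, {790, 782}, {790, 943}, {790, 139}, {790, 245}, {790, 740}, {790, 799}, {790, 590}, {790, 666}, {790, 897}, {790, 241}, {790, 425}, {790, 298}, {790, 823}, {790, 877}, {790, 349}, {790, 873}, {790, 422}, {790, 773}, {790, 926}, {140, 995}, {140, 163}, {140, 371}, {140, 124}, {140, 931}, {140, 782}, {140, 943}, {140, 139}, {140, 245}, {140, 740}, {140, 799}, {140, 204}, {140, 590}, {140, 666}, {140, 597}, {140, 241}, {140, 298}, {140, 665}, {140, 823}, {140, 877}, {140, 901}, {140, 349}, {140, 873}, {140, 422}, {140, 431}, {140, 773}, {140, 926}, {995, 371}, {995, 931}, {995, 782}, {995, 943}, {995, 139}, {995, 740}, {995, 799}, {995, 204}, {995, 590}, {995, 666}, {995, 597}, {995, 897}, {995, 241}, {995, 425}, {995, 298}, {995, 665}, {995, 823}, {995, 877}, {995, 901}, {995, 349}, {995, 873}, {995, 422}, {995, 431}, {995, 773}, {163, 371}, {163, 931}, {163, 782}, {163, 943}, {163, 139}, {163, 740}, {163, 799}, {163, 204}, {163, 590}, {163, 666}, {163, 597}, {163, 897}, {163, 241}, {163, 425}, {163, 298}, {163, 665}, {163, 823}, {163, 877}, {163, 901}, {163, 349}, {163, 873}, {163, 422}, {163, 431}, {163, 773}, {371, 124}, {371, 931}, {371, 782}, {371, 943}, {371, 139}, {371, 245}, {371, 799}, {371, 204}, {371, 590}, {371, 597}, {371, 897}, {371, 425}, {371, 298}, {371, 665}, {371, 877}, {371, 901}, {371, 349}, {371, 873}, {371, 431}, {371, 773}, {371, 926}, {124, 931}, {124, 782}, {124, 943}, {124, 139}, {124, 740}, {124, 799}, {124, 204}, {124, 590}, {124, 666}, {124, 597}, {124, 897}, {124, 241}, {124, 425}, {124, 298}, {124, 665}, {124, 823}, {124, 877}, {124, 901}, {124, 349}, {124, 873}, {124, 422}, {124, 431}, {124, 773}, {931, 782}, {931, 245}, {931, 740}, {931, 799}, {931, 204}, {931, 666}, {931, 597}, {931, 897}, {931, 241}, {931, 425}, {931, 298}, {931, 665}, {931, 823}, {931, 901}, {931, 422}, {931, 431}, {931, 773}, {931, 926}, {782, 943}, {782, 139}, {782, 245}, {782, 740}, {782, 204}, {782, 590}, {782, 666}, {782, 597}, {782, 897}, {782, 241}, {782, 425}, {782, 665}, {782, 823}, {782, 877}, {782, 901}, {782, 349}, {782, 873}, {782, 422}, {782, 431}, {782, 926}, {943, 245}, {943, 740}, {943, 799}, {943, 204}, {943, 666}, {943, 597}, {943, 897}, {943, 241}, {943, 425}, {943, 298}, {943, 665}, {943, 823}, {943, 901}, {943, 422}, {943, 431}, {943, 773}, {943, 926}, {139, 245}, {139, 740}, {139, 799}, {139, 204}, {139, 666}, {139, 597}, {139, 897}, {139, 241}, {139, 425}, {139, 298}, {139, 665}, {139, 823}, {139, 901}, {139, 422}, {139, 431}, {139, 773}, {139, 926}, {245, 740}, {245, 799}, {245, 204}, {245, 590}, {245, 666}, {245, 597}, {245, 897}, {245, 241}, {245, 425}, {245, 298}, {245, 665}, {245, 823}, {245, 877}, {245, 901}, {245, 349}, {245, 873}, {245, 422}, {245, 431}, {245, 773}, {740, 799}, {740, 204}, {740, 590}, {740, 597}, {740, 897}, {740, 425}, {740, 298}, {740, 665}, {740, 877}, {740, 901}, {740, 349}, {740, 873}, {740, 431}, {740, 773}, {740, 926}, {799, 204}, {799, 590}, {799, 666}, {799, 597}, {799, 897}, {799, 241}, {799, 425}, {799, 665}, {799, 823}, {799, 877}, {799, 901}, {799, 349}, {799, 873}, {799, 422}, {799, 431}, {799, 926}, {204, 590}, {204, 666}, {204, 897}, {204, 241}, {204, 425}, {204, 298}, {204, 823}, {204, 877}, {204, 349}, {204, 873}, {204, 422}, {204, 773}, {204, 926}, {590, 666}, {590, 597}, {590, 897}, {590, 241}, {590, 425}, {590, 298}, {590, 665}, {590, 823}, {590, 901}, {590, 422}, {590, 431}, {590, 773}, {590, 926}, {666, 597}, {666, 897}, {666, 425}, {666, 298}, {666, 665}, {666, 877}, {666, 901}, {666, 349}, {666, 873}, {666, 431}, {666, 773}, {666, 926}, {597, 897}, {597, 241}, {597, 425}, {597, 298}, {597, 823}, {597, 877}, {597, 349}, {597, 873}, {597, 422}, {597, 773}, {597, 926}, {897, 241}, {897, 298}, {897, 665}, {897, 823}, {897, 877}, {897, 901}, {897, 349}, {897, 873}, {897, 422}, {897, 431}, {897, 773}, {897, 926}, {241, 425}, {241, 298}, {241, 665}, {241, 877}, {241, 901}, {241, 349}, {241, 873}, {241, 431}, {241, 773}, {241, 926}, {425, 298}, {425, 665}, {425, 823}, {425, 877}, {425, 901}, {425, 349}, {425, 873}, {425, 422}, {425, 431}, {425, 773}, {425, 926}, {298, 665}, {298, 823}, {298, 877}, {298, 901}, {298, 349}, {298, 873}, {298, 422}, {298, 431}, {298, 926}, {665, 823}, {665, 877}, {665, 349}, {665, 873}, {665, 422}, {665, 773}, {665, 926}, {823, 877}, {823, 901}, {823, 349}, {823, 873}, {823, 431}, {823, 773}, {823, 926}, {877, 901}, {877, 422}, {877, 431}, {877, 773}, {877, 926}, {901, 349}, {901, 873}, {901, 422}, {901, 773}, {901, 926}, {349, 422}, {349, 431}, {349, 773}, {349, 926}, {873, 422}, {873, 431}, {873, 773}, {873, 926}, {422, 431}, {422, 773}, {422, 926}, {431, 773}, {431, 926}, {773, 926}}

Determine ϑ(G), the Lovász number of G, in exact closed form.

deg(799) = 28; N(799) = {262, 790, 140, 995, 163, 371, 124, 931, 943, 139, 245, 740, 204, 590, 666, 597, 897, 241, 425, 665, 823, 877, 901, 349, 873, 422, 431, 926}.
Vertex 740 has 25 neighbors: 790, 140, 995, 163, 124, 931, 782, 943, 139, 245, 799, 204, 590, 597, 897, 425, 298, 665, 877, 901, 349, 873, 431, 773, 926.
Vertex 163 has 27 neighbors: 262, 790, 140, 371, 931, 782, 943, 139, 740, 799, 204, 590, 666, 597, 897, 241, 425, 298, 665, 823, 877, 901, 349, 873, 422, 431, 773.
N(262) = {790, 140, 995, 163, 124, 931, 782, 943, 139, 245, 799, 204, 590, 597, 897, 425, 298, 665, 877, 901, 349, 873, 431, 773, 926}, |N(262)| = 25.
Complete multipartite on [7, 7, 6, 5, 4, 3]: sandwich collapses at ϑ=7.
Numerically 7.0000000.
α=7, χ(Ḡ)=7; ϑ=7 lies between (collapsed).

7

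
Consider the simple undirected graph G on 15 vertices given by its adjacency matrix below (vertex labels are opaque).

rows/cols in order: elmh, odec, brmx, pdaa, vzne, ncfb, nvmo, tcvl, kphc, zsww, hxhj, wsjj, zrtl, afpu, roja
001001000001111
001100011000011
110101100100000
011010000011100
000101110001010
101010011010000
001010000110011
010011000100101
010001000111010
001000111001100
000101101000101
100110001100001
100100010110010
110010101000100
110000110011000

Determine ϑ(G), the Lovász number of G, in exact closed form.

5

Vertex roja has 6 neighbors: elmh, odec, nvmo, tcvl, hxhj, wsjj.
N(pdaa) = {odec, brmx, vzne, hxhj, wsjj, zrtl}, |N(pdaa)| = 6.
deg(ncfb) = 6; N(ncfb) = {elmh, brmx, vzne, tcvl, kphc, hxhj}.
N(vzne) = {pdaa, ncfb, nvmo, tcvl, wsjj, afpu}, |N(vzne)| = 6.
deg(v) = 6 for all v (|V|=15); this is K(6,2), the Kneser graph.
spec(A) ≈ [6.0, 1.0, -3.0] (distinct, 4 d.p.).
−15·(-3) / ((6)−(-3)) = 5 = ϑ(G).
≈ 5.0000 (to 4 d.p.).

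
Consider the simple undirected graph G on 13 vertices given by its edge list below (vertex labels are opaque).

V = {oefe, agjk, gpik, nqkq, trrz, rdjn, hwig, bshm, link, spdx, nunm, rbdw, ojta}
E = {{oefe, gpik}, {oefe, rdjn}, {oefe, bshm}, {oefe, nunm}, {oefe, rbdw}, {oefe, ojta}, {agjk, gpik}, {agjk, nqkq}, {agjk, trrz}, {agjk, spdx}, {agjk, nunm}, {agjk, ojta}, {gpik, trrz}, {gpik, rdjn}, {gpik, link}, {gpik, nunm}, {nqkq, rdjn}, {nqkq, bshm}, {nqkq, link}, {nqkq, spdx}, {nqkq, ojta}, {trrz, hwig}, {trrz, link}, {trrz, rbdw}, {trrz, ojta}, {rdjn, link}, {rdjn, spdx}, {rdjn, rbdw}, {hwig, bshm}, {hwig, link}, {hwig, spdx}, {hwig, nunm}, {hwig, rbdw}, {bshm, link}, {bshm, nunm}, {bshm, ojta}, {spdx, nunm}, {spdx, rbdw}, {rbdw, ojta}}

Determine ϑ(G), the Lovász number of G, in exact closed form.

sqrt(13)

deg(rbdw) = 6; N(rbdw) = {oefe, trrz, rdjn, hwig, spdx, ojta}.
N(nunm) = {oefe, agjk, gpik, hwig, bshm, spdx}, |N(nunm)| = 6.
N(oefe) = {gpik, rdjn, bshm, nunm, rbdw, ojta}, |N(oefe)| = 6.
N(ojta) = {oefe, agjk, nqkq, trrz, bshm, rbdw}, |N(ojta)| = 6.
deg(v) = 6 for all v (|V|=13); SR(13,6,2,3) — a Paley graph.
spec(A) ≈ [6.0, 1.302776, -2.302776] (distinct, 6 d.p.).
−13·(-sqrt(13)/2 - 1/2) / ((6)−(-sqrt(13)/2 - 1/2)) = sqrt(13) = ϑ(G).
= 3.605551… (decimal).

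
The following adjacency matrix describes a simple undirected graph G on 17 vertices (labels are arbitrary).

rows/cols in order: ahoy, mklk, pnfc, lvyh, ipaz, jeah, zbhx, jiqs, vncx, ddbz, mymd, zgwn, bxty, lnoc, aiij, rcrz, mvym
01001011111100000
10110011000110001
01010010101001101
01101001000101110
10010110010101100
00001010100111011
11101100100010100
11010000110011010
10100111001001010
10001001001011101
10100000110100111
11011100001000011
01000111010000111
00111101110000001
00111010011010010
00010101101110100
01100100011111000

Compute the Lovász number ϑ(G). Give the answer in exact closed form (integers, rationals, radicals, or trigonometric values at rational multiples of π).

sqrt(17)

deg(ipaz) = 8; N(ipaz) = {ahoy, lvyh, jeah, zbhx, ddbz, zgwn, lnoc, aiij}.
N(mymd) = {ahoy, pnfc, vncx, ddbz, zgwn, aiij, rcrz, mvym}, |N(mymd)| = 8.
deg(ddbz) = 8; N(ddbz) = {ahoy, ipaz, jiqs, mymd, bxty, lnoc, aiij, mvym}.
deg(bxty) = 8; N(bxty) = {mklk, jeah, zbhx, jiqs, ddbz, aiij, rcrz, mvym}.
8-regular, N=17; Paley(17): SR with (k,λ,μ)=(8,3,4).
Distinct eigenvalues (to 4 d.p.): [8.0, 1.5616, -2.5616].
ϑ = −N·λ_min/(λ_max−λ_min) = −17·(-sqrt(17)/2 - 1/2)/(8−(-sqrt(17)/2 - 1/2)) = sqrt(17).
= 4.1231056… (decimal).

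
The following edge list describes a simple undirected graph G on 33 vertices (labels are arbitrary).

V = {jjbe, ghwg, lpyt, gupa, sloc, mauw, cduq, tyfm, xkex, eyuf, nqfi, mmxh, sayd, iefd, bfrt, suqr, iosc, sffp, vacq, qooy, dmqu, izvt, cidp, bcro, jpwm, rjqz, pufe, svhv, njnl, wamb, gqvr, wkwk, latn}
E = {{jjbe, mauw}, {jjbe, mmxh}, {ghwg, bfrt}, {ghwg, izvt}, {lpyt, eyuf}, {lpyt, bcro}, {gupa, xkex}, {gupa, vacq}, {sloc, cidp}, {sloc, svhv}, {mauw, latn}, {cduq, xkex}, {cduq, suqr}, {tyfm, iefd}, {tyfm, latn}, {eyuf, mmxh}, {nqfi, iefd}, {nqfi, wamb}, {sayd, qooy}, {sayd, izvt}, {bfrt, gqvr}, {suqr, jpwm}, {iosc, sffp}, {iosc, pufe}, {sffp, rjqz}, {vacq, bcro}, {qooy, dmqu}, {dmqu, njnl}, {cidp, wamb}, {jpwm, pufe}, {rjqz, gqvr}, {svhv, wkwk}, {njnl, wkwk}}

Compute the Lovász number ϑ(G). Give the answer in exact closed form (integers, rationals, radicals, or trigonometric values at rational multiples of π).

33*cos(pi/33)/(cos(pi/33) + 1)

deg(wkwk) = 2; N(wkwk) = {svhv, njnl}.
Vertex izvt has 2 neighbors: ghwg, sayd.
deg(mauw) = 2; N(mauw) = {jjbe, latn}.
deg(mmxh) = 2; N(mmxh) = {jjbe, eyuf}.
Regular of degree 2 on 33 vertices: this is C_{33}, the 33-cycle.
spec(A) ≈ [2.0, 1.963857, 1.856736, 1.682507, 1.447468, 1.160114, 0.83083, 0.471518, 0.095164, -0.28463, -0.654136, -1.0, -1.309721, -1.572106, -1.777671, -1.918986, -1.990944] (distinct, 6 d.p.).
With N=33: ϑ(G) = 33·(-(-1)*2*cos(pi/33))/(2−(-2*cos(pi/33))) = 33*cos(pi/33)/(cos(pi/33) + 1).
= 16.4626… (decimal).
Sandwich: α(G)=16 ≤ ϑ(G)=33*cos(pi/33)/(cos(pi/33) + 1) ≤ χ(Ḡ)=17 (both strict).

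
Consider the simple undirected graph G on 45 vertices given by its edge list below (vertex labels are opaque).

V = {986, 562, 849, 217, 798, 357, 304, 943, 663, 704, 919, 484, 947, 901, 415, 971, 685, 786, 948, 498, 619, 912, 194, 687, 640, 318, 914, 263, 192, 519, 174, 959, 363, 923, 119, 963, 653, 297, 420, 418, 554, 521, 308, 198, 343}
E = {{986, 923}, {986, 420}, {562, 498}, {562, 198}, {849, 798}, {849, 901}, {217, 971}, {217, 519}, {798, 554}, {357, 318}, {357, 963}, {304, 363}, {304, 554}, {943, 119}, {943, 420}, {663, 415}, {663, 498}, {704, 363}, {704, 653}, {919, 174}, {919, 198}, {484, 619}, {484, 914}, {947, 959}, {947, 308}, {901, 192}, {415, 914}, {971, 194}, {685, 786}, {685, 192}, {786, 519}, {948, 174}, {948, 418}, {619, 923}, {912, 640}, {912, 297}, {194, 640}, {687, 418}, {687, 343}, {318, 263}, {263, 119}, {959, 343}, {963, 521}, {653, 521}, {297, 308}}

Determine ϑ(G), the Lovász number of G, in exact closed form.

N(619) = {484, 923}, |N(619)| = 2.
deg(297) = 2; N(297) = {912, 308}.
deg(663) = 2; N(663) = {415, 498}.
N(687) = {418, 343}, |N(687)| = 2.
G on 45 vertices is 2-regular; this is C_{45}, the 45-cycle.
spec(A) ≈ [2.0, 1.9805, 1.9225, 1.8271, 1.6961, 1.5321, 1.3383, 1.1184, 0.8767, 0.618, 0.3473, 0.0698, -0.2091, -0.4838, -0.7492, -1.0, -1.2313, -1.4387, -1.618, -1.7659, -1.8794, -1.9563, -1.9951] (distinct, 4 d.p.).
−45·(-2*cos(pi/45)) / ((2)−(-2*cos(pi/45))) = 45*cos(pi/45)/(cos(pi/45) + 1) = ϑ(G).
ϑ(G) ≈ 22.4726.
Lovász sandwich 22 ≤ 45*cos(pi/45)/(cos(pi/45) + 1) ≤ 23: both strict.

45*cos(pi/45)/(cos(pi/45) + 1)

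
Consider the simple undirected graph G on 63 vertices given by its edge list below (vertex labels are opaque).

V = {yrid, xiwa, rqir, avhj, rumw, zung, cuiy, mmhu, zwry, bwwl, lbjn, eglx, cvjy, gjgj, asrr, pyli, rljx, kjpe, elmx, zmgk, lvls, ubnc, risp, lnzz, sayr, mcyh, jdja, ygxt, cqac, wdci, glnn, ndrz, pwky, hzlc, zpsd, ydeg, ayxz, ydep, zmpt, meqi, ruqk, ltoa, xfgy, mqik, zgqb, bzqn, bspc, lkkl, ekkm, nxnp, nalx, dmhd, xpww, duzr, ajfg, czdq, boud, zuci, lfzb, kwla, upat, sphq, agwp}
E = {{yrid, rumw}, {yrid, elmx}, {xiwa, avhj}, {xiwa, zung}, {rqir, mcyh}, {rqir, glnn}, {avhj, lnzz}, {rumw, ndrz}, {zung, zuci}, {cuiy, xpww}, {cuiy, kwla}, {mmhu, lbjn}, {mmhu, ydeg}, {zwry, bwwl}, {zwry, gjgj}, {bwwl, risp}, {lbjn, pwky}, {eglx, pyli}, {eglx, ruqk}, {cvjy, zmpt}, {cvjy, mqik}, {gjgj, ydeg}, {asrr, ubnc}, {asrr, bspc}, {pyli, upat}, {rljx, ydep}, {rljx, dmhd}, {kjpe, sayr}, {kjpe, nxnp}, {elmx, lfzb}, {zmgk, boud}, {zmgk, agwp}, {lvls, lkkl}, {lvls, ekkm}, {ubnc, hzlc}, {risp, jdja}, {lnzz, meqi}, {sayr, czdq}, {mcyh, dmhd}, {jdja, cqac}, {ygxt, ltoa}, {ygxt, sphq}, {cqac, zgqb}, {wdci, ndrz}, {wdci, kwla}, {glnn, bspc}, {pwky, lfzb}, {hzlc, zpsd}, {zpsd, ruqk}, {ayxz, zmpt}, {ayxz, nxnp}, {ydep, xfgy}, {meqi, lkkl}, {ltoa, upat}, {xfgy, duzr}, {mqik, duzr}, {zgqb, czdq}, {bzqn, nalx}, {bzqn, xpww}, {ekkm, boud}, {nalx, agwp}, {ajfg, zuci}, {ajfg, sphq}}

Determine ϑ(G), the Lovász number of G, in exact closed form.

63*cos(pi/63)/(cos(pi/63) + 1)

Vertex wdci has 2 neighbors: ndrz, kwla.
N(bzqn) = {nalx, xpww}, |N(bzqn)| = 2.
Vertex rqir has 2 neighbors: mcyh, glnn.
Vertex mmhu has 2 neighbors: lbjn, ydeg.
deg(v) = 2 for all v (|V|=63); a single 63-cycle (edge-transitive).
Distinct eigenvalues (to 3 d.p.): [2.0, 1.99, 1.96, 1.911, 1.843, 1.756, 1.652, 1.532, 1.396, 1.247, 1.085, 0.912, 0.731, 0.542, 0.347, 0.149, -0.05, -0.249, -0.445, -0.637, -0.823, -1.0, -1.167, -1.323, -1.466, -1.594, -1.707, -1.802, -1.879, -1.938, -1.978, -1.998].
Lovász: ϑ = −63(-2*cos(pi/63))/(2+-(-1)*2*cos(pi/63)) = 63*cos(pi/63)/(cos(pi/63) + 1).
≈ 31.48041 (to 5 d.p.).
Lovász sandwich 31 ≤ 63*cos(pi/63)/(cos(pi/63) + 1) ≤ 32: both strict.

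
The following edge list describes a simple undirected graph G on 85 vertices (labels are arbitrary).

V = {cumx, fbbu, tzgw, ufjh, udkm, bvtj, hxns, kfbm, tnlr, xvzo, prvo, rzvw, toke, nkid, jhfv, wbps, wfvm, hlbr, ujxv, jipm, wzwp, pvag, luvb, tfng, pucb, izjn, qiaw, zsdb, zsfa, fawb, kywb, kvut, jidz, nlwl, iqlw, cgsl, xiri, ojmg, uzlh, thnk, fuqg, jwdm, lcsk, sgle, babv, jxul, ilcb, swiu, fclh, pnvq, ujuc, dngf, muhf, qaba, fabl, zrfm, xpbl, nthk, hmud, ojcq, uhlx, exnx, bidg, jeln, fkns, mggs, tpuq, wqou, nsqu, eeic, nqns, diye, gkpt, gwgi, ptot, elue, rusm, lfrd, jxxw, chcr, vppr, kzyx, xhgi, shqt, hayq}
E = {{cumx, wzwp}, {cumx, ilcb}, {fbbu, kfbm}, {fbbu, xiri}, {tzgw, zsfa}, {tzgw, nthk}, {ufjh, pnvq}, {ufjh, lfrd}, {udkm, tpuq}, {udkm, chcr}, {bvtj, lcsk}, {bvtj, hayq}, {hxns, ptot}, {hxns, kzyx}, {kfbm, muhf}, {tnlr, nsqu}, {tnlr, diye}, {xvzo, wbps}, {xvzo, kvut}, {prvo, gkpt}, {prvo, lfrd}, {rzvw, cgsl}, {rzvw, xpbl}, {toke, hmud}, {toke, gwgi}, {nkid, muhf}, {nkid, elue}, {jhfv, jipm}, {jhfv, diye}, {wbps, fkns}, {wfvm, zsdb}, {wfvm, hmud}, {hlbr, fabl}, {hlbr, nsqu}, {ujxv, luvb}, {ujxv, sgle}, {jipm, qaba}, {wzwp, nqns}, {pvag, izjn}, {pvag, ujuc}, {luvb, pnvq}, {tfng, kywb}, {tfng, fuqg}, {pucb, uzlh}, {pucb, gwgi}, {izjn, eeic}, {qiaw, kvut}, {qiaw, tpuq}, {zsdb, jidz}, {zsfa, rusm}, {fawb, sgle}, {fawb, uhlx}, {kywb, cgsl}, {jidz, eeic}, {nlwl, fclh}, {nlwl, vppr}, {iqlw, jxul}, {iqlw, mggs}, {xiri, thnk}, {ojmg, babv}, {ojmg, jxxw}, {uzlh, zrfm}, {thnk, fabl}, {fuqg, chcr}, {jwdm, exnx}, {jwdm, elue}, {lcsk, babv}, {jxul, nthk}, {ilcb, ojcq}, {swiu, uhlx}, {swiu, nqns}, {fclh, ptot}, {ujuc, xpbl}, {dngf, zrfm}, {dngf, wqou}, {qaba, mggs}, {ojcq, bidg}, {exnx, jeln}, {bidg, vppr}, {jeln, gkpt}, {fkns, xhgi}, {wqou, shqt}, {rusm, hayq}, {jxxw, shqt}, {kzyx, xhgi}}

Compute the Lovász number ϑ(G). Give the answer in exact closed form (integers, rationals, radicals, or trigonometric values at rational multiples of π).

deg(diye) = 2; N(diye) = {tnlr, jhfv}.
deg(pnvq) = 2; N(pnvq) = {ufjh, luvb}.
deg(wzwp) = 2; N(wzwp) = {cumx, nqns}.
deg(fkns) = 2; N(fkns) = {wbps, xhgi}.
2-regular, N=85; this is C_{85}, the 85-cycle.
A has 43 distinct eigenvalues ≈ [2.0, 1.995, 1.978, 1.951, 1.913, 1.865, 1.806, 1.738, 1.66, 1.573, 1.478, 1.374, 1.263, 1.145, 1.021, 0.891, 0.757, 0.618, 0.476, 0.331, 0.185, 0.037, -0.111, -0.258, -0.404, -0.547, -0.688, -0.825, -0.957, -1.084, -1.205, -1.32, -1.427, -1.527, -1.618, -1.7, -1.774, -1.837, -1.89, -1.933, -1.966, -1.988, -1.999].
Lovász (edge-transitive): ϑ = −85·(-2*cos(pi/85))/((2)−(-2*cos(pi/85))) = 85*cos(pi/85)/(cos(pi/85) + 1).
Numerically 42.48548257.
Lovász sandwich 42 ≤ 85*cos(pi/85)/(cos(pi/85) + 1) ≤ 43: both strict.

85*cos(pi/85)/(cos(pi/85) + 1)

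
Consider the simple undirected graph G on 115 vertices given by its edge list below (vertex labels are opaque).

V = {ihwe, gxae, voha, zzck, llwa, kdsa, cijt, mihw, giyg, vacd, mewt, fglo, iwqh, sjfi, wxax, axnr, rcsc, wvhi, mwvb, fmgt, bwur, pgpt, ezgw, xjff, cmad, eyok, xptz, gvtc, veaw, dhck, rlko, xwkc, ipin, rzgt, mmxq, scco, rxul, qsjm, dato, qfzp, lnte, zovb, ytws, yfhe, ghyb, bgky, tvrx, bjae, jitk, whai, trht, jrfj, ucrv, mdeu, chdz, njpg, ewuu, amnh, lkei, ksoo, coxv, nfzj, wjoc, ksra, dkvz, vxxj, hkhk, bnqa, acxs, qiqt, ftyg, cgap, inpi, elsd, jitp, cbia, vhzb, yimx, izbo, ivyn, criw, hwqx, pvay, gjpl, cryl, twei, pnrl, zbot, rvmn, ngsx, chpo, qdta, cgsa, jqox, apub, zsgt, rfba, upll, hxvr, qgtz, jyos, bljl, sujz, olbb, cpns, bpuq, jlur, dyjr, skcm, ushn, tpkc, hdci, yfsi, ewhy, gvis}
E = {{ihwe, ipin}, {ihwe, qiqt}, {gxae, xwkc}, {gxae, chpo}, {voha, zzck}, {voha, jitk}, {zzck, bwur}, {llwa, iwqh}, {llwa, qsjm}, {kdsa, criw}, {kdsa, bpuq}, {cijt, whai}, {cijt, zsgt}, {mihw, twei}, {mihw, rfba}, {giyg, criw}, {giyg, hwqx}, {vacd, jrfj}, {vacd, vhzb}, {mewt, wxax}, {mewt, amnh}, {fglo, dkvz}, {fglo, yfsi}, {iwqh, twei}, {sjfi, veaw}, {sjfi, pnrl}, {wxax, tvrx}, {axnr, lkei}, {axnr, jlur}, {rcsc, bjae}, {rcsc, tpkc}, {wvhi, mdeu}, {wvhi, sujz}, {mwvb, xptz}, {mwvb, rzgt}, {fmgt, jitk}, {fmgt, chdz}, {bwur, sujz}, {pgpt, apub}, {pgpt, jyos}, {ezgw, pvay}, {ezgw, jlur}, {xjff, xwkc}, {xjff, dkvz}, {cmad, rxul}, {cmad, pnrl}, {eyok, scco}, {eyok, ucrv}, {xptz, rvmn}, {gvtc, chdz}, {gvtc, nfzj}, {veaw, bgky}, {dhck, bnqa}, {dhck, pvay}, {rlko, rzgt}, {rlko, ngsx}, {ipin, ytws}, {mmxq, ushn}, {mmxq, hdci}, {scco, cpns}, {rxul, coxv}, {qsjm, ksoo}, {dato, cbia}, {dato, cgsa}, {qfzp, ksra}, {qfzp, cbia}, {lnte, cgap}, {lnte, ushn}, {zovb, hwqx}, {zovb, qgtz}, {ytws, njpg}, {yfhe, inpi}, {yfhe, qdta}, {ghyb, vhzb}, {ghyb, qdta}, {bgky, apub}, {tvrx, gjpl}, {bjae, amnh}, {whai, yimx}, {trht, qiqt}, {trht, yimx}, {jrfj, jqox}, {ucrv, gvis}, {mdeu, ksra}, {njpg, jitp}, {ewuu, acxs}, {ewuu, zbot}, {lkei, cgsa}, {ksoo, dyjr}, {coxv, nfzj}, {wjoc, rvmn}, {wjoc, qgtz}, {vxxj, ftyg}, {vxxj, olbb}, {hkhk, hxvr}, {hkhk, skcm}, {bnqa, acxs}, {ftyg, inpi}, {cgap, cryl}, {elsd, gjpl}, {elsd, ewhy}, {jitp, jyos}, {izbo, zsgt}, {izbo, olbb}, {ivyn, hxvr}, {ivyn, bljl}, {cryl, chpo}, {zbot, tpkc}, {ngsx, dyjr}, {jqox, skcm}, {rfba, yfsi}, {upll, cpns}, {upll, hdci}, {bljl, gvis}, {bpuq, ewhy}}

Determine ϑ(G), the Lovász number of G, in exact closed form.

N(rlko) = {rzgt, ngsx}, |N(rlko)| = 2.
N(rcsc) = {bjae, tpkc}, |N(rcsc)| = 2.
N(qdta) = {yfhe, ghyb}, |N(qdta)| = 2.
N(acxs) = {ewuu, bnqa}, |N(acxs)| = 2.
2-regular, N=115; a single 115-cycle (edge-transitive).
Distinct eigenvalues (to 3 d.p.): [2.0, 1.997, 1.988, 1.973, 1.952, 1.926, 1.893, 1.856, 1.812, 1.763, 1.709, 1.65, 1.585, 1.516, 1.443, 1.365, 1.283, 1.198, 1.108, 1.016, 0.92, 0.822, 0.721, 0.618, 0.513, 0.407, 0.299, 0.191, 0.082, -0.027, -0.136, -0.245, -0.353, -0.46, -0.566, -0.67, -0.772, -0.871, -0.968, -1.062, -1.153, -1.241, -1.325, -1.405, -1.48, -1.551, -1.618, -1.68, -1.737, -1.788, -1.834, -1.875, -1.91, -1.94, -1.964, -1.981, -1.993, -1.999].
Lovász: ϑ = −115(-2*cos(pi/115))/(2+-(-1)*2*cos(pi/115)) = 115*cos(pi/115)/(cos(pi/115) + 1).
ϑ(G) ≈ 57.4892708.
Lovász sandwich 57 ≤ 115*cos(pi/115)/(cos(pi/115) + 1) ≤ 58: both strict.

115*cos(pi/115)/(cos(pi/115) + 1)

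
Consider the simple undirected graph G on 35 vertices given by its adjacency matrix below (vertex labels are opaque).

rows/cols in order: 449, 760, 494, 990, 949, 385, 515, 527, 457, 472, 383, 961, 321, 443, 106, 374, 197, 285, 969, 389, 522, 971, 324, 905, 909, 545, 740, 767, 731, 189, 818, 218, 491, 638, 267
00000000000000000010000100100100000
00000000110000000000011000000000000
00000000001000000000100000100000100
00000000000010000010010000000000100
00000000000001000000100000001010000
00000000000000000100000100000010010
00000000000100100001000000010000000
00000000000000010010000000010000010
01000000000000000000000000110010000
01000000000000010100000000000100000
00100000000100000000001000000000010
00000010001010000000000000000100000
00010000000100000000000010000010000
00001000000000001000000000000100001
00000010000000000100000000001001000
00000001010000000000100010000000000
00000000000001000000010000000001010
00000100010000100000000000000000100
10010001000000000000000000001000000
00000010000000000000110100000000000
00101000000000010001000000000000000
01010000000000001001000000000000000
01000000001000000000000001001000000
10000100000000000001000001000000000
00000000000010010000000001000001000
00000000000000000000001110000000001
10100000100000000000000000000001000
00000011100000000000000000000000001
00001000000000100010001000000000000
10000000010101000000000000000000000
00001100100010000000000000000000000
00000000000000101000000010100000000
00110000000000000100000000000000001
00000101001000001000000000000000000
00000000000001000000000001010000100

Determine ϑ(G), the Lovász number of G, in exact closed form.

N(818) = {949, 385, 457, 321}, |N(818)| = 4.
deg(545) = 4; N(545) = {324, 905, 909, 267}.
N(909) = {321, 374, 545, 218}, |N(909)| = 4.
deg(990) = 4; N(990) = {321, 969, 971, 491}.
G on 35 vertices is 4-regular; this is K(7,3), the Kneser graph.
The 4 distinct eigenvalues: [4.0, 2.0, -1.0, -3.0].
λ_max=4, λ_min=-3; ϑ = −35·λ_min/(λ_max−λ_min) = 15.
≈ 15.00000000 (to 8 d.p.).

15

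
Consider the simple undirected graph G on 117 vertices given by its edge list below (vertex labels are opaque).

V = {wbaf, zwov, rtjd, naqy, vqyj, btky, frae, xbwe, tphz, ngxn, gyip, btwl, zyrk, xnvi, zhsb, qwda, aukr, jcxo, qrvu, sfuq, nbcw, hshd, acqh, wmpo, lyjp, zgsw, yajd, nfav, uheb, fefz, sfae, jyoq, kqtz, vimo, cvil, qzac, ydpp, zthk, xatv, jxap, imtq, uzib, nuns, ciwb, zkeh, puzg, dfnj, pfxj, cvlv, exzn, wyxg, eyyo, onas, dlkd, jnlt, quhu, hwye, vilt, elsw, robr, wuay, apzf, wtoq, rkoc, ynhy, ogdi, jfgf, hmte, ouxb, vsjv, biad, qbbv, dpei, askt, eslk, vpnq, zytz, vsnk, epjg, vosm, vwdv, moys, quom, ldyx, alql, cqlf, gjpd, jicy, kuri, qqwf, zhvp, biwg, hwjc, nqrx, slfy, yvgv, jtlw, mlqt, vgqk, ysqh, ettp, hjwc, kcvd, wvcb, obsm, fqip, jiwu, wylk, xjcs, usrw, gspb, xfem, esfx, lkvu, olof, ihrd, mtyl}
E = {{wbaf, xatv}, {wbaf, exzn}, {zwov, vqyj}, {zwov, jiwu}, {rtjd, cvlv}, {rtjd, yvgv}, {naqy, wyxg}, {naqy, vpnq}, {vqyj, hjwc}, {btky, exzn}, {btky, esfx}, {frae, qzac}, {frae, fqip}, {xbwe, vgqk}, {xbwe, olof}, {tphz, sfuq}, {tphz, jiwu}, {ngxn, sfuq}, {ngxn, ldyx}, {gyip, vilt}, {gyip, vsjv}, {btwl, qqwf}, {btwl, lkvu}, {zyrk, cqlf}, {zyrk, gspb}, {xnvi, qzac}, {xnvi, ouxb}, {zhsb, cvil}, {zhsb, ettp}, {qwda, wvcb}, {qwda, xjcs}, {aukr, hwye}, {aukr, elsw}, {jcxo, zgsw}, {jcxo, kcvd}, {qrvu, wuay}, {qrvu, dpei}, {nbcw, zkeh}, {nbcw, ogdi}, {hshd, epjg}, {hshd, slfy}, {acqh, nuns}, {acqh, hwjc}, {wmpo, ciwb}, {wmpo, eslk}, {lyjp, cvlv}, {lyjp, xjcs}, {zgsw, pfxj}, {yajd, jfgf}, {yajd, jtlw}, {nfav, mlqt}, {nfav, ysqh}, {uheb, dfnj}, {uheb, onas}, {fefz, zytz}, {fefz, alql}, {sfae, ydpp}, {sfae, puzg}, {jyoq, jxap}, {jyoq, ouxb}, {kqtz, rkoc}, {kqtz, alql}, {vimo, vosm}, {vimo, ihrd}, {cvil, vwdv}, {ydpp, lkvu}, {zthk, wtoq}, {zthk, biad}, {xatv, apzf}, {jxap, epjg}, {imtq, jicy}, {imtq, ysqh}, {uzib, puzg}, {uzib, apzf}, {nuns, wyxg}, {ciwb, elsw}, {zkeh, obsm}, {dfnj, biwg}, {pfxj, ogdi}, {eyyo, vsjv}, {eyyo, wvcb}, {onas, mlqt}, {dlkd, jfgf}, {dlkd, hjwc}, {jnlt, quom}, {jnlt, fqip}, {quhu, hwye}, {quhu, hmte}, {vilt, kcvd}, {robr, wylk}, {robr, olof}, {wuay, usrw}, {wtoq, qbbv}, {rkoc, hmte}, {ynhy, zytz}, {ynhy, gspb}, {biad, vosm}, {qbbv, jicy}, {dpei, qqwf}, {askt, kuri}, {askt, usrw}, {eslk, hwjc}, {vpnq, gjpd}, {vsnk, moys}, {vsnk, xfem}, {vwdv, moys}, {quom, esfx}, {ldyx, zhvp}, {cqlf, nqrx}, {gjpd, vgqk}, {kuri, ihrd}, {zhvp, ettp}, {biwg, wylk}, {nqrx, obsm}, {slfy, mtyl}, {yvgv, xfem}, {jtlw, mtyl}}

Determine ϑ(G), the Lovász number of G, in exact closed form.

117*cos(pi/117)/(cos(pi/117) + 1)

deg(hshd) = 2; N(hshd) = {epjg, slfy}.
deg(nfav) = 2; N(nfav) = {mlqt, ysqh}.
deg(elsw) = 2; N(elsw) = {aukr, ciwb}.
N(wuay) = {qrvu, usrw}, |N(wuay)| = 2.
2-regular, N=117; connected 2-regular on 117 ⇒ C_{117}.
Distinct eigenvalues (to 5 d.p.): [2.0, 1.99712, 1.98848, 1.9741, 1.95403, 1.92833, 1.89707, 1.86034, 1.81825, 1.77091, 1.71847, 1.66107, 1.59889, 1.53209, 1.46087, 1.38545, 1.30603, 1.22284, 1.13613, 1.04614, 0.95314, 0.85739, 0.75916, 0.65875, 0.55643, 0.45252, 0.3473, 0.24107, 0.13416, 0.02685, -0.08053, -0.18768, -0.29429, -0.40005, -0.50466, -0.60781, -0.70921, -0.80856, -0.90559, -1.0, -1.09153, -1.17991, -1.26489, -1.34622, -1.42367, -1.49702, -1.56605, -1.63057, -1.69038, -1.74532, -1.79523, -1.83996, -1.87939, -1.91339, -1.94188, -1.96478, -1.982, -1.99351, -1.99928].
Lovász: ϑ = −117(-2*cos(pi/117))/(2+-(-1)*2*cos(pi/117)) = 117*cos(pi/117)/(cos(pi/117) + 1).
ϑ(G) ≈ 58.48945428.
Lovász sandwich 58 ≤ 117*cos(pi/117)/(cos(pi/117) + 1) ≤ 59: both strict.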